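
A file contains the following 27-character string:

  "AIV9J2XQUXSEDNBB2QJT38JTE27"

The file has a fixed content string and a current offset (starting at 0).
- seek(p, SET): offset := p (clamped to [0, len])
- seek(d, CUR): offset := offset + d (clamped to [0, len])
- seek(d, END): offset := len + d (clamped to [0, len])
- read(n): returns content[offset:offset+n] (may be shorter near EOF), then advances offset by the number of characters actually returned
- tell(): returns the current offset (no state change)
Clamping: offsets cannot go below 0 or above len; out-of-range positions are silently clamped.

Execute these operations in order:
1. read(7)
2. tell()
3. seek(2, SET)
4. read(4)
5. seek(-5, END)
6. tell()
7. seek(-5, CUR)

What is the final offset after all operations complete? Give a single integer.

After 1 (read(7)): returned 'AIV9J2X', offset=7
After 2 (tell()): offset=7
After 3 (seek(2, SET)): offset=2
After 4 (read(4)): returned 'V9J2', offset=6
After 5 (seek(-5, END)): offset=22
After 6 (tell()): offset=22
After 7 (seek(-5, CUR)): offset=17

Answer: 17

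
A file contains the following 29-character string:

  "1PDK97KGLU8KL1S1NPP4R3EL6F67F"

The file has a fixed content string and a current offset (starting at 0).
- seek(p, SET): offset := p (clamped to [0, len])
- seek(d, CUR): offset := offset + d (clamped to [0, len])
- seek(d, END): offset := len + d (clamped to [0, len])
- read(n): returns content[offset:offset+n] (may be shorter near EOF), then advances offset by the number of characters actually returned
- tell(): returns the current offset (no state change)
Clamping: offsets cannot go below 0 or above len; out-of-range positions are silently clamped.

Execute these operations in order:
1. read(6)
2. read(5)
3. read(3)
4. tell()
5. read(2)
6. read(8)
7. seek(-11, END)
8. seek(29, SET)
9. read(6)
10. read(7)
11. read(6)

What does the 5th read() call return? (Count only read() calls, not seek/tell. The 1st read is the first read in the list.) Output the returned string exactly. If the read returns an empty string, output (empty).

After 1 (read(6)): returned '1PDK97', offset=6
After 2 (read(5)): returned 'KGLU8', offset=11
After 3 (read(3)): returned 'KL1', offset=14
After 4 (tell()): offset=14
After 5 (read(2)): returned 'S1', offset=16
After 6 (read(8)): returned 'NPP4R3EL', offset=24
After 7 (seek(-11, END)): offset=18
After 8 (seek(29, SET)): offset=29
After 9 (read(6)): returned '', offset=29
After 10 (read(7)): returned '', offset=29
After 11 (read(6)): returned '', offset=29

Answer: NPP4R3EL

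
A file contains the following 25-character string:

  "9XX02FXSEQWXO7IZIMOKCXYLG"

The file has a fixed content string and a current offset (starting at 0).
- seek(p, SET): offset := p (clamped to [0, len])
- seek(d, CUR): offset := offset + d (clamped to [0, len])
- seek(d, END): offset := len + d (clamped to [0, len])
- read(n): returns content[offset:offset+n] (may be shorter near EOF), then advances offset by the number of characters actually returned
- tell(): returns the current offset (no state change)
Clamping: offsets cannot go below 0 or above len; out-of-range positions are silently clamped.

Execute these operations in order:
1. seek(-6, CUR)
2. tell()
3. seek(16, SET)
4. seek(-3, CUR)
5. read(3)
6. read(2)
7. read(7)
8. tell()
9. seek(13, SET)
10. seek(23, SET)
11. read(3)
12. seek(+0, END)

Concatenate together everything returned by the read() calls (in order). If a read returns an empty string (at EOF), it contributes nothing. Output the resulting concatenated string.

Answer: 7IZIMOKCXYLGLG

Derivation:
After 1 (seek(-6, CUR)): offset=0
After 2 (tell()): offset=0
After 3 (seek(16, SET)): offset=16
After 4 (seek(-3, CUR)): offset=13
After 5 (read(3)): returned '7IZ', offset=16
After 6 (read(2)): returned 'IM', offset=18
After 7 (read(7)): returned 'OKCXYLG', offset=25
After 8 (tell()): offset=25
After 9 (seek(13, SET)): offset=13
After 10 (seek(23, SET)): offset=23
After 11 (read(3)): returned 'LG', offset=25
After 12 (seek(+0, END)): offset=25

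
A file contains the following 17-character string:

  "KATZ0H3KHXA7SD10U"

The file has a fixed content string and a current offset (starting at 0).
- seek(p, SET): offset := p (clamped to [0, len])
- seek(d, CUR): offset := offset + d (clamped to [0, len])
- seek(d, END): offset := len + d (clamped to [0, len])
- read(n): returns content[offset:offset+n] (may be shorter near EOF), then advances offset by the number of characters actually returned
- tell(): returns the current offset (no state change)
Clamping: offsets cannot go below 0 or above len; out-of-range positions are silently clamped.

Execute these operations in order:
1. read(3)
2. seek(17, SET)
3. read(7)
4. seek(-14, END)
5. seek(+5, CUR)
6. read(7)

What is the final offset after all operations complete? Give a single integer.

Answer: 15

Derivation:
After 1 (read(3)): returned 'KAT', offset=3
After 2 (seek(17, SET)): offset=17
After 3 (read(7)): returned '', offset=17
After 4 (seek(-14, END)): offset=3
After 5 (seek(+5, CUR)): offset=8
After 6 (read(7)): returned 'HXA7SD1', offset=15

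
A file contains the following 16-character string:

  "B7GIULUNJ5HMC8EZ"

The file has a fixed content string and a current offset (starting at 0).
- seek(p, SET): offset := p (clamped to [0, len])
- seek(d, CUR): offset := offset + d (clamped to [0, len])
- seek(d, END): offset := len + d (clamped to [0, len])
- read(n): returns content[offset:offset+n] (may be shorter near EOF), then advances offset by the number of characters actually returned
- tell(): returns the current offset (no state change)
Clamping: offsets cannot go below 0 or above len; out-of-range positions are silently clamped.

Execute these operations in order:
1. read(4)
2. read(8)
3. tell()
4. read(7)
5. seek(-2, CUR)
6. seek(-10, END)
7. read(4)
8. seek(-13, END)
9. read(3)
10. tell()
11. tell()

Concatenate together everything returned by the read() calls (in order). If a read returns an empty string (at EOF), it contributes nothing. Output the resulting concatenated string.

Answer: B7GIULUNJ5HMC8EZUNJ5IUL

Derivation:
After 1 (read(4)): returned 'B7GI', offset=4
After 2 (read(8)): returned 'ULUNJ5HM', offset=12
After 3 (tell()): offset=12
After 4 (read(7)): returned 'C8EZ', offset=16
After 5 (seek(-2, CUR)): offset=14
After 6 (seek(-10, END)): offset=6
After 7 (read(4)): returned 'UNJ5', offset=10
After 8 (seek(-13, END)): offset=3
After 9 (read(3)): returned 'IUL', offset=6
After 10 (tell()): offset=6
After 11 (tell()): offset=6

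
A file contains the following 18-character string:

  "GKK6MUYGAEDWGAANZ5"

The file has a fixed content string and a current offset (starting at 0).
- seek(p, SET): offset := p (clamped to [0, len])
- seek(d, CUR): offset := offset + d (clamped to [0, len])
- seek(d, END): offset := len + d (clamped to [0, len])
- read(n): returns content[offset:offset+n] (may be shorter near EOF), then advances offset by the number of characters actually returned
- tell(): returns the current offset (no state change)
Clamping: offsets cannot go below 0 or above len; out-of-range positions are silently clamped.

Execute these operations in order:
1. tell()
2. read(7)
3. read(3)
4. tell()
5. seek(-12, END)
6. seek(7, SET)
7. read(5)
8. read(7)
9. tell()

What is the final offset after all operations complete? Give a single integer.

Answer: 18

Derivation:
After 1 (tell()): offset=0
After 2 (read(7)): returned 'GKK6MUY', offset=7
After 3 (read(3)): returned 'GAE', offset=10
After 4 (tell()): offset=10
After 5 (seek(-12, END)): offset=6
After 6 (seek(7, SET)): offset=7
After 7 (read(5)): returned 'GAEDW', offset=12
After 8 (read(7)): returned 'GAANZ5', offset=18
After 9 (tell()): offset=18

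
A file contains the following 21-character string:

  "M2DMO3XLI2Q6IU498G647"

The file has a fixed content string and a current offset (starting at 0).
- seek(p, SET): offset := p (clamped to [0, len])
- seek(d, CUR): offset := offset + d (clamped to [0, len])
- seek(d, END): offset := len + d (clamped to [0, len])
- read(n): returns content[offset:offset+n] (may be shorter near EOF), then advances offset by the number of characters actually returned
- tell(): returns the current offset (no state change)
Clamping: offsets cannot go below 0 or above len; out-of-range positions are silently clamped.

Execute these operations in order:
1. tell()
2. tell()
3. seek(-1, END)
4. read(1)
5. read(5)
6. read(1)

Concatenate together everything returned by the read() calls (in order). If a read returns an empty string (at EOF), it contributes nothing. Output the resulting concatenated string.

Answer: 7

Derivation:
After 1 (tell()): offset=0
After 2 (tell()): offset=0
After 3 (seek(-1, END)): offset=20
After 4 (read(1)): returned '7', offset=21
After 5 (read(5)): returned '', offset=21
After 6 (read(1)): returned '', offset=21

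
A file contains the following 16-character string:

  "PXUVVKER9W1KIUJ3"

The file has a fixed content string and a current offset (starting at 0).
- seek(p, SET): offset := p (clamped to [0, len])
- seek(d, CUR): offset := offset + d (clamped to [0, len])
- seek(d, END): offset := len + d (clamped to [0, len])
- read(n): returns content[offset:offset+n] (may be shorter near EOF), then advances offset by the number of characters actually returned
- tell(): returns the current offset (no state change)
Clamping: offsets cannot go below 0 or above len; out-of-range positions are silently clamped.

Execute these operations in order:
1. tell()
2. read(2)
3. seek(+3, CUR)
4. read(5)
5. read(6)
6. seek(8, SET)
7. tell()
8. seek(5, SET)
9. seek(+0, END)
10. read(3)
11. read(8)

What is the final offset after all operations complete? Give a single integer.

Answer: 16

Derivation:
After 1 (tell()): offset=0
After 2 (read(2)): returned 'PX', offset=2
After 3 (seek(+3, CUR)): offset=5
After 4 (read(5)): returned 'KER9W', offset=10
After 5 (read(6)): returned '1KIUJ3', offset=16
After 6 (seek(8, SET)): offset=8
After 7 (tell()): offset=8
After 8 (seek(5, SET)): offset=5
After 9 (seek(+0, END)): offset=16
After 10 (read(3)): returned '', offset=16
After 11 (read(8)): returned '', offset=16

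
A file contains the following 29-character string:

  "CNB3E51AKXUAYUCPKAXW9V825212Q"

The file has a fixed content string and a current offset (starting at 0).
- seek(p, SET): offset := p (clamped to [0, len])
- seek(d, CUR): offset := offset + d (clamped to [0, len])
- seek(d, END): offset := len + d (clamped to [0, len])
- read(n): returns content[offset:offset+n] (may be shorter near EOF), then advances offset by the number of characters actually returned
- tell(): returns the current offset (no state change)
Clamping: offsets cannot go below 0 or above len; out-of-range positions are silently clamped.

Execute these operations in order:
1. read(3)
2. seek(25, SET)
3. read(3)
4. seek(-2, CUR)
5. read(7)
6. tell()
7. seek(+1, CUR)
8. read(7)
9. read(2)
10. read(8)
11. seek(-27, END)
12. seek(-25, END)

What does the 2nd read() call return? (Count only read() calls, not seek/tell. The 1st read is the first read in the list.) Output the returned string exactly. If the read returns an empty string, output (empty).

After 1 (read(3)): returned 'CNB', offset=3
After 2 (seek(25, SET)): offset=25
After 3 (read(3)): returned '212', offset=28
After 4 (seek(-2, CUR)): offset=26
After 5 (read(7)): returned '12Q', offset=29
After 6 (tell()): offset=29
After 7 (seek(+1, CUR)): offset=29
After 8 (read(7)): returned '', offset=29
After 9 (read(2)): returned '', offset=29
After 10 (read(8)): returned '', offset=29
After 11 (seek(-27, END)): offset=2
After 12 (seek(-25, END)): offset=4

Answer: 212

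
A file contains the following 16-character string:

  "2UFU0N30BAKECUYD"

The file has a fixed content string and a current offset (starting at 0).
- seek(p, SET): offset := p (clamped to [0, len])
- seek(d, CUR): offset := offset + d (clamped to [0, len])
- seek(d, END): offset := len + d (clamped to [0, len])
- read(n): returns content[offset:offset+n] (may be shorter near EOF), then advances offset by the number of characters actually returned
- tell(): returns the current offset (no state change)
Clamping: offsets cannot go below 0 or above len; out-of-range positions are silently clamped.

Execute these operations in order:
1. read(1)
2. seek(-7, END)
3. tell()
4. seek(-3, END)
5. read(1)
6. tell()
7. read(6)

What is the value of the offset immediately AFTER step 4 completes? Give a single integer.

After 1 (read(1)): returned '2', offset=1
After 2 (seek(-7, END)): offset=9
After 3 (tell()): offset=9
After 4 (seek(-3, END)): offset=13

Answer: 13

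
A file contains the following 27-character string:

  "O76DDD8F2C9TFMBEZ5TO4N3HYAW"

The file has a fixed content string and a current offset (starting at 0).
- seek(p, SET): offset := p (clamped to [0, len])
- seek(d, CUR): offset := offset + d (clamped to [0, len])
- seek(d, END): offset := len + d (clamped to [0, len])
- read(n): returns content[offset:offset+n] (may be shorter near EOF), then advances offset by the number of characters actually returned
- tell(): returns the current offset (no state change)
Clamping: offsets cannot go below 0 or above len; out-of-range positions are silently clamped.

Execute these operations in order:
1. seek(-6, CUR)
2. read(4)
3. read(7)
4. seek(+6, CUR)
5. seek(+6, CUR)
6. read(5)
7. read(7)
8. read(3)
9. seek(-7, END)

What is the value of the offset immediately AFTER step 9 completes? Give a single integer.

Answer: 20

Derivation:
After 1 (seek(-6, CUR)): offset=0
After 2 (read(4)): returned 'O76D', offset=4
After 3 (read(7)): returned 'DD8F2C9', offset=11
After 4 (seek(+6, CUR)): offset=17
After 5 (seek(+6, CUR)): offset=23
After 6 (read(5)): returned 'HYAW', offset=27
After 7 (read(7)): returned '', offset=27
After 8 (read(3)): returned '', offset=27
After 9 (seek(-7, END)): offset=20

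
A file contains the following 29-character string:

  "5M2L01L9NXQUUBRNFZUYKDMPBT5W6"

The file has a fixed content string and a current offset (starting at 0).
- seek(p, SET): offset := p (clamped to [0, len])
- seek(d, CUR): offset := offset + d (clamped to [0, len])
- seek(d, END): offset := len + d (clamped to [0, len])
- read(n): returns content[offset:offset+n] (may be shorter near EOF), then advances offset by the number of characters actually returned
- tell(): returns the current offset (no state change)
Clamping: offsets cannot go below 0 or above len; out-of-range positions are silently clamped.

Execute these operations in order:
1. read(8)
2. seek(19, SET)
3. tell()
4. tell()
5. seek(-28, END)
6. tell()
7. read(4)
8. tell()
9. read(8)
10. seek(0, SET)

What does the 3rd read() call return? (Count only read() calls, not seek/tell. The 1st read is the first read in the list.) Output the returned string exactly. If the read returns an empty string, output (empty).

Answer: 1L9NXQUU

Derivation:
After 1 (read(8)): returned '5M2L01L9', offset=8
After 2 (seek(19, SET)): offset=19
After 3 (tell()): offset=19
After 4 (tell()): offset=19
After 5 (seek(-28, END)): offset=1
After 6 (tell()): offset=1
After 7 (read(4)): returned 'M2L0', offset=5
After 8 (tell()): offset=5
After 9 (read(8)): returned '1L9NXQUU', offset=13
After 10 (seek(0, SET)): offset=0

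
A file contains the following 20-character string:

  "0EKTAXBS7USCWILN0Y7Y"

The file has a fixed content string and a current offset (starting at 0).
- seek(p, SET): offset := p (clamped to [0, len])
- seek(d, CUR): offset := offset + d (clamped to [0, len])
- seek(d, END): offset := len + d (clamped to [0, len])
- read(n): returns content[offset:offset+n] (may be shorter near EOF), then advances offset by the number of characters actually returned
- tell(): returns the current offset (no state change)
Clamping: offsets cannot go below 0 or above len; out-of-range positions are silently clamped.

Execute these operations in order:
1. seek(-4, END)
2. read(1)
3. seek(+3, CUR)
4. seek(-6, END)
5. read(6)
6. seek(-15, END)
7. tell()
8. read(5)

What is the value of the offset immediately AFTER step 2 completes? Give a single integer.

Answer: 17

Derivation:
After 1 (seek(-4, END)): offset=16
After 2 (read(1)): returned '0', offset=17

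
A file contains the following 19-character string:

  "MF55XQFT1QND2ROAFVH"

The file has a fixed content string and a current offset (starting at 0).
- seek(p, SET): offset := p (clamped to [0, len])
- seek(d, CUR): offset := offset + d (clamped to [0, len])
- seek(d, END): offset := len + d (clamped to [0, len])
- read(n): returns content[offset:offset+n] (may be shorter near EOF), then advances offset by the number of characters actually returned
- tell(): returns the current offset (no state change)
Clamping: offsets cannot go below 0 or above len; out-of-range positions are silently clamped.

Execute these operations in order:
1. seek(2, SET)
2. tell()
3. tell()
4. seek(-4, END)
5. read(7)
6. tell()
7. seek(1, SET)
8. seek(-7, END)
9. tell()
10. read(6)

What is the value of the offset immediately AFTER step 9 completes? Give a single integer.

After 1 (seek(2, SET)): offset=2
After 2 (tell()): offset=2
After 3 (tell()): offset=2
After 4 (seek(-4, END)): offset=15
After 5 (read(7)): returned 'AFVH', offset=19
After 6 (tell()): offset=19
After 7 (seek(1, SET)): offset=1
After 8 (seek(-7, END)): offset=12
After 9 (tell()): offset=12

Answer: 12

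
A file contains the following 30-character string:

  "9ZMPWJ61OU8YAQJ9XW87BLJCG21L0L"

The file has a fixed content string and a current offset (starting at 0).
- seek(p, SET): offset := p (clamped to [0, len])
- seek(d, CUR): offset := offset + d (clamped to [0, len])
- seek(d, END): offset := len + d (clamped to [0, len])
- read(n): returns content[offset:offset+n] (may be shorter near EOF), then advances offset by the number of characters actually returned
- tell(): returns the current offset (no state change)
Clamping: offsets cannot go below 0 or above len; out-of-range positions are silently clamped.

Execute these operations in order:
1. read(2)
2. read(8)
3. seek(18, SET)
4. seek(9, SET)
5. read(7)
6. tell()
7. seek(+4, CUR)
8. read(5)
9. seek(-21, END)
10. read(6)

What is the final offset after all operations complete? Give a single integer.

After 1 (read(2)): returned '9Z', offset=2
After 2 (read(8)): returned 'MPWJ61OU', offset=10
After 3 (seek(18, SET)): offset=18
After 4 (seek(9, SET)): offset=9
After 5 (read(7)): returned 'U8YAQJ9', offset=16
After 6 (tell()): offset=16
After 7 (seek(+4, CUR)): offset=20
After 8 (read(5)): returned 'BLJCG', offset=25
After 9 (seek(-21, END)): offset=9
After 10 (read(6)): returned 'U8YAQJ', offset=15

Answer: 15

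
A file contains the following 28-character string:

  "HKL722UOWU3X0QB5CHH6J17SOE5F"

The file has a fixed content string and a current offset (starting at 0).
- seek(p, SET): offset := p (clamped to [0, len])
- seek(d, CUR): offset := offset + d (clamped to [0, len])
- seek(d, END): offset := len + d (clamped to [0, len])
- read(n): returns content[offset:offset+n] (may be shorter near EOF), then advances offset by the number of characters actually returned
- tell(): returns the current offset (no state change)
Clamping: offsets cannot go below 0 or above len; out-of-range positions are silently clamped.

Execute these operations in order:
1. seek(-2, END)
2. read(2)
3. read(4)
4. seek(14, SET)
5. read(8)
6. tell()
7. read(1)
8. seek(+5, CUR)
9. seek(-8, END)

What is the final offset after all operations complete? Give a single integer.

After 1 (seek(-2, END)): offset=26
After 2 (read(2)): returned '5F', offset=28
After 3 (read(4)): returned '', offset=28
After 4 (seek(14, SET)): offset=14
After 5 (read(8)): returned 'B5CHH6J1', offset=22
After 6 (tell()): offset=22
After 7 (read(1)): returned '7', offset=23
After 8 (seek(+5, CUR)): offset=28
After 9 (seek(-8, END)): offset=20

Answer: 20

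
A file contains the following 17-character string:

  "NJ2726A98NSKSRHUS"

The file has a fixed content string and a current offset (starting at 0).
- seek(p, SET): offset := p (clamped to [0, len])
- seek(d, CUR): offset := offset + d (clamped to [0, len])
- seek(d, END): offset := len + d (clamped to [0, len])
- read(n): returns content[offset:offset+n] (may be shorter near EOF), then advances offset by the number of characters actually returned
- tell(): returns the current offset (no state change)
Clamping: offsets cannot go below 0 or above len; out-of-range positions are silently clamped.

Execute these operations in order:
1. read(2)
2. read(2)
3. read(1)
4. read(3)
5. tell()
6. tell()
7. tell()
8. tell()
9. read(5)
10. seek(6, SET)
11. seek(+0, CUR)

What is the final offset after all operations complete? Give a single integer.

Answer: 6

Derivation:
After 1 (read(2)): returned 'NJ', offset=2
After 2 (read(2)): returned '27', offset=4
After 3 (read(1)): returned '2', offset=5
After 4 (read(3)): returned '6A9', offset=8
After 5 (tell()): offset=8
After 6 (tell()): offset=8
After 7 (tell()): offset=8
After 8 (tell()): offset=8
After 9 (read(5)): returned '8NSKS', offset=13
After 10 (seek(6, SET)): offset=6
After 11 (seek(+0, CUR)): offset=6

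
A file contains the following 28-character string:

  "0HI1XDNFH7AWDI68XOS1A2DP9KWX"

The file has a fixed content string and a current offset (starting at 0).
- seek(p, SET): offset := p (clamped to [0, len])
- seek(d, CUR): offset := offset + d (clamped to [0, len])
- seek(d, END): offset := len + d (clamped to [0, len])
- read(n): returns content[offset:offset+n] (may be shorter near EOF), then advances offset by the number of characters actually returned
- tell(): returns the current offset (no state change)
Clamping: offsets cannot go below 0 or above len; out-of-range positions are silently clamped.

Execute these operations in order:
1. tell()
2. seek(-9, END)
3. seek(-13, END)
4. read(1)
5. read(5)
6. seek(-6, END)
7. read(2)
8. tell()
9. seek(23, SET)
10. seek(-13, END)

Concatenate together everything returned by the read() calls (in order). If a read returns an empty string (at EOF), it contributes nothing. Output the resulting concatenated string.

After 1 (tell()): offset=0
After 2 (seek(-9, END)): offset=19
After 3 (seek(-13, END)): offset=15
After 4 (read(1)): returned '8', offset=16
After 5 (read(5)): returned 'XOS1A', offset=21
After 6 (seek(-6, END)): offset=22
After 7 (read(2)): returned 'DP', offset=24
After 8 (tell()): offset=24
After 9 (seek(23, SET)): offset=23
After 10 (seek(-13, END)): offset=15

Answer: 8XOS1ADP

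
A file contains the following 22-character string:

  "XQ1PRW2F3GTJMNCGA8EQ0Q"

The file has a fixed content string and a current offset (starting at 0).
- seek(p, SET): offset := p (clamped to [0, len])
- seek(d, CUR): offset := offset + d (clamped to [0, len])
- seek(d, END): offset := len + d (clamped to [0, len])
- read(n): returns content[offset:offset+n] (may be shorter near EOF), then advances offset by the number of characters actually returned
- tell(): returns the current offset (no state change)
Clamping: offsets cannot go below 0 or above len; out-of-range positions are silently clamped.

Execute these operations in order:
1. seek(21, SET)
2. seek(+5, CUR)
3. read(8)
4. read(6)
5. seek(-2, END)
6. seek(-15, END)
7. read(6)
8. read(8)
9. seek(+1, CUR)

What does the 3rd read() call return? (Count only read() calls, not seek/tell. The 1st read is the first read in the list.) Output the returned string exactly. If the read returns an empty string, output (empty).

After 1 (seek(21, SET)): offset=21
After 2 (seek(+5, CUR)): offset=22
After 3 (read(8)): returned '', offset=22
After 4 (read(6)): returned '', offset=22
After 5 (seek(-2, END)): offset=20
After 6 (seek(-15, END)): offset=7
After 7 (read(6)): returned 'F3GTJM', offset=13
After 8 (read(8)): returned 'NCGA8EQ0', offset=21
After 9 (seek(+1, CUR)): offset=22

Answer: F3GTJM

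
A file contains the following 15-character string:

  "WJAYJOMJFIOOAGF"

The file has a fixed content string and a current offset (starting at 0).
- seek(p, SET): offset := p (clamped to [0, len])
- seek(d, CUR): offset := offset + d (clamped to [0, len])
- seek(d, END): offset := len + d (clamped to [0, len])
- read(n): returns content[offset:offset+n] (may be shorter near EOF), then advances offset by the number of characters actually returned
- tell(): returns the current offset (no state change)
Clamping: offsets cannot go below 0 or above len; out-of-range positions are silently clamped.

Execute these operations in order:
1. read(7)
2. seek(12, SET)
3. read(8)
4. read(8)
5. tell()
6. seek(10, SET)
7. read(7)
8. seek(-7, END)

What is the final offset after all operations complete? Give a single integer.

Answer: 8

Derivation:
After 1 (read(7)): returned 'WJAYJOM', offset=7
After 2 (seek(12, SET)): offset=12
After 3 (read(8)): returned 'AGF', offset=15
After 4 (read(8)): returned '', offset=15
After 5 (tell()): offset=15
After 6 (seek(10, SET)): offset=10
After 7 (read(7)): returned 'OOAGF', offset=15
After 8 (seek(-7, END)): offset=8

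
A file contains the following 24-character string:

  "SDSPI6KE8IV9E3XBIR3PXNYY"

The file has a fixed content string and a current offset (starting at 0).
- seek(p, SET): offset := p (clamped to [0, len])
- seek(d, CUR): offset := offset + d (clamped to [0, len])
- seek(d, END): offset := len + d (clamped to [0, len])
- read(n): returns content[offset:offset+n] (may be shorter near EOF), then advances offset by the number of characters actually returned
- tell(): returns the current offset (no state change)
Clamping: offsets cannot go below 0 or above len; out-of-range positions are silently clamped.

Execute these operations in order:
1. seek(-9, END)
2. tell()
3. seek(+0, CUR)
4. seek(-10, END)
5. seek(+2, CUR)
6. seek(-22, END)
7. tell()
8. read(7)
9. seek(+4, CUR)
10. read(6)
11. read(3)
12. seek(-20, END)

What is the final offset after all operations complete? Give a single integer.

After 1 (seek(-9, END)): offset=15
After 2 (tell()): offset=15
After 3 (seek(+0, CUR)): offset=15
After 4 (seek(-10, END)): offset=14
After 5 (seek(+2, CUR)): offset=16
After 6 (seek(-22, END)): offset=2
After 7 (tell()): offset=2
After 8 (read(7)): returned 'SPI6KE8', offset=9
After 9 (seek(+4, CUR)): offset=13
After 10 (read(6)): returned '3XBIR3', offset=19
After 11 (read(3)): returned 'PXN', offset=22
After 12 (seek(-20, END)): offset=4

Answer: 4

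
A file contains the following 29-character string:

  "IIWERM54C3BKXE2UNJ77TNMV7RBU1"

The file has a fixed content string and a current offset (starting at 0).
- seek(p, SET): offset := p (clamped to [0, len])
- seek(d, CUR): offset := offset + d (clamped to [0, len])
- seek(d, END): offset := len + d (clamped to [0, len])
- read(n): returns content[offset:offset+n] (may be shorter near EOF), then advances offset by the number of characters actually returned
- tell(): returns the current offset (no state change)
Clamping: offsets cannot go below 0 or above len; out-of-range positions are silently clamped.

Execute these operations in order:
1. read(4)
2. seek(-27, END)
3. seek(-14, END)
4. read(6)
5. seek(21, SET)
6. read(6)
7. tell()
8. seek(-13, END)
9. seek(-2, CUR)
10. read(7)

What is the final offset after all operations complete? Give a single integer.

After 1 (read(4)): returned 'IIWE', offset=4
After 2 (seek(-27, END)): offset=2
After 3 (seek(-14, END)): offset=15
After 4 (read(6)): returned 'UNJ77T', offset=21
After 5 (seek(21, SET)): offset=21
After 6 (read(6)): returned 'NMV7RB', offset=27
After 7 (tell()): offset=27
After 8 (seek(-13, END)): offset=16
After 9 (seek(-2, CUR)): offset=14
After 10 (read(7)): returned '2UNJ77T', offset=21

Answer: 21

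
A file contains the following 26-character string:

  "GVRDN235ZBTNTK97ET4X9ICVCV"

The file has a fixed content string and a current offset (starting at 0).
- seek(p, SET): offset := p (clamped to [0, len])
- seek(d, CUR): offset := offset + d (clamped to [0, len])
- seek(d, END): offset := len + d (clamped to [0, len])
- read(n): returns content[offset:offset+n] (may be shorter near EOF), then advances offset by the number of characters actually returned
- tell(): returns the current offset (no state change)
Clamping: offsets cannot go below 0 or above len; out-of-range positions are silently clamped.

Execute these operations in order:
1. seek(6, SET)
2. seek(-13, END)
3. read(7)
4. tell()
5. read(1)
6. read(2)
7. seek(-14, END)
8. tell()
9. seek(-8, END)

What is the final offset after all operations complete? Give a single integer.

After 1 (seek(6, SET)): offset=6
After 2 (seek(-13, END)): offset=13
After 3 (read(7)): returned 'K97ET4X', offset=20
After 4 (tell()): offset=20
After 5 (read(1)): returned '9', offset=21
After 6 (read(2)): returned 'IC', offset=23
After 7 (seek(-14, END)): offset=12
After 8 (tell()): offset=12
After 9 (seek(-8, END)): offset=18

Answer: 18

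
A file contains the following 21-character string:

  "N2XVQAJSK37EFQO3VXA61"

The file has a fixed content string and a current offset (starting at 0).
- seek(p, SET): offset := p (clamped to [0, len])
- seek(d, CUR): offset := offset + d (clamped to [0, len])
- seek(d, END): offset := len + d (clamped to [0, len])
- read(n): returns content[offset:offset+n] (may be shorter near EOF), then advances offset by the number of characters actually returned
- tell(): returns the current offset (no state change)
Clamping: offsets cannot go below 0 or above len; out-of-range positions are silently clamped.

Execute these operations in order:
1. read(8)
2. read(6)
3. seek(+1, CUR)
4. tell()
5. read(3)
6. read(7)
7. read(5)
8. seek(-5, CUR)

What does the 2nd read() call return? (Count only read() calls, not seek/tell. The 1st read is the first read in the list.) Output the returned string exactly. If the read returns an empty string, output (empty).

After 1 (read(8)): returned 'N2XVQAJS', offset=8
After 2 (read(6)): returned 'K37EFQ', offset=14
After 3 (seek(+1, CUR)): offset=15
After 4 (tell()): offset=15
After 5 (read(3)): returned '3VX', offset=18
After 6 (read(7)): returned 'A61', offset=21
After 7 (read(5)): returned '', offset=21
After 8 (seek(-5, CUR)): offset=16

Answer: K37EFQ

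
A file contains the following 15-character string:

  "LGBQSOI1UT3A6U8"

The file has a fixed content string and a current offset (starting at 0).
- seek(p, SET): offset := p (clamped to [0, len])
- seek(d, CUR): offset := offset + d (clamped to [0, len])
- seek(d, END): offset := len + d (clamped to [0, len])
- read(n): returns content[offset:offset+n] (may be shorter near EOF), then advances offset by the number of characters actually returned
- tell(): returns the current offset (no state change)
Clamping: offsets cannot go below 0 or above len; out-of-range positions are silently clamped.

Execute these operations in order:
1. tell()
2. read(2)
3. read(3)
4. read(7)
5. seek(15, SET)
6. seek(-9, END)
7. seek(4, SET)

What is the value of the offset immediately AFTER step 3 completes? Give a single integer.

After 1 (tell()): offset=0
After 2 (read(2)): returned 'LG', offset=2
After 3 (read(3)): returned 'BQS', offset=5

Answer: 5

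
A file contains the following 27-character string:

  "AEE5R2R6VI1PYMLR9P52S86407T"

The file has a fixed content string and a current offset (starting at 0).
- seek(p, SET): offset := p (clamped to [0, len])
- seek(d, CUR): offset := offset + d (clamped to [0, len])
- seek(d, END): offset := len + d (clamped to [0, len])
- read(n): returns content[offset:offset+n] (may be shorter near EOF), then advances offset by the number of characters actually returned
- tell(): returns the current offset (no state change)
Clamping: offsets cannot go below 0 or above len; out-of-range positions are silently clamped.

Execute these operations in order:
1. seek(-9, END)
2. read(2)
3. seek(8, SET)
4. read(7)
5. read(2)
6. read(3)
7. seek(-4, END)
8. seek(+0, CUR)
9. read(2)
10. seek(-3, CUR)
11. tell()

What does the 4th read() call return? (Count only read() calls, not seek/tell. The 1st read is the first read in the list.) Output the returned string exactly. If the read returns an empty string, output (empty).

Answer: P52

Derivation:
After 1 (seek(-9, END)): offset=18
After 2 (read(2)): returned '52', offset=20
After 3 (seek(8, SET)): offset=8
After 4 (read(7)): returned 'VI1PYML', offset=15
After 5 (read(2)): returned 'R9', offset=17
After 6 (read(3)): returned 'P52', offset=20
After 7 (seek(-4, END)): offset=23
After 8 (seek(+0, CUR)): offset=23
After 9 (read(2)): returned '40', offset=25
After 10 (seek(-3, CUR)): offset=22
After 11 (tell()): offset=22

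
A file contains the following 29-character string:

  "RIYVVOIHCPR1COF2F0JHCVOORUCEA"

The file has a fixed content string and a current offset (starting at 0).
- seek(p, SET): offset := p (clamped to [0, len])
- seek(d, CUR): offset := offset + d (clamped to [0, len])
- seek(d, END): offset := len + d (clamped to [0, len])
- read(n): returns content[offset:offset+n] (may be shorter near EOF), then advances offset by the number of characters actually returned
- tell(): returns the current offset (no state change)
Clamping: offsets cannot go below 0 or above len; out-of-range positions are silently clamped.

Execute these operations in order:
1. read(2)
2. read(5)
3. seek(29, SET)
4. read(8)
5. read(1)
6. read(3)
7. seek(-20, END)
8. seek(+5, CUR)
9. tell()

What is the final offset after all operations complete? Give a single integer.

After 1 (read(2)): returned 'RI', offset=2
After 2 (read(5)): returned 'YVVOI', offset=7
After 3 (seek(29, SET)): offset=29
After 4 (read(8)): returned '', offset=29
After 5 (read(1)): returned '', offset=29
After 6 (read(3)): returned '', offset=29
After 7 (seek(-20, END)): offset=9
After 8 (seek(+5, CUR)): offset=14
After 9 (tell()): offset=14

Answer: 14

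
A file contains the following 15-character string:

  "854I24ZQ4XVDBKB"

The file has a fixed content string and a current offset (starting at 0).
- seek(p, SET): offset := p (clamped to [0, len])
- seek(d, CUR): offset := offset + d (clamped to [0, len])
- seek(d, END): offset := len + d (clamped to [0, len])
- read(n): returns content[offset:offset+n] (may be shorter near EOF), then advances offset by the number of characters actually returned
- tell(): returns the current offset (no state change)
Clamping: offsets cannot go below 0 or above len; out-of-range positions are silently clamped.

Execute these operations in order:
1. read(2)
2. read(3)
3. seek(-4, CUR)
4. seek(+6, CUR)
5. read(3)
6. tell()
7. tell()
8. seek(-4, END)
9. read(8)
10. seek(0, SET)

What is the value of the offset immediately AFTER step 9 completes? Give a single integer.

After 1 (read(2)): returned '85', offset=2
After 2 (read(3)): returned '4I2', offset=5
After 3 (seek(-4, CUR)): offset=1
After 4 (seek(+6, CUR)): offset=7
After 5 (read(3)): returned 'Q4X', offset=10
After 6 (tell()): offset=10
After 7 (tell()): offset=10
After 8 (seek(-4, END)): offset=11
After 9 (read(8)): returned 'DBKB', offset=15

Answer: 15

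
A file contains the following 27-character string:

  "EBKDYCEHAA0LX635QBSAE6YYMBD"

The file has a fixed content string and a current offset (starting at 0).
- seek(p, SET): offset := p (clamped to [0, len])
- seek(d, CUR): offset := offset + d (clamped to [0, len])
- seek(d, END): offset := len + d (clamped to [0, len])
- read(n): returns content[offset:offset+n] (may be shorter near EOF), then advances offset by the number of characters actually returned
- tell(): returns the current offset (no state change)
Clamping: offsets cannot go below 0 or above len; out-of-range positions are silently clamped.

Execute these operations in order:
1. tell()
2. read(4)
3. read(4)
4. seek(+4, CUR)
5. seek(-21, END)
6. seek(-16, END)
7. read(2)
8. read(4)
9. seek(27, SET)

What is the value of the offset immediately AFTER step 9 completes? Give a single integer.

After 1 (tell()): offset=0
After 2 (read(4)): returned 'EBKD', offset=4
After 3 (read(4)): returned 'YCEH', offset=8
After 4 (seek(+4, CUR)): offset=12
After 5 (seek(-21, END)): offset=6
After 6 (seek(-16, END)): offset=11
After 7 (read(2)): returned 'LX', offset=13
After 8 (read(4)): returned '635Q', offset=17
After 9 (seek(27, SET)): offset=27

Answer: 27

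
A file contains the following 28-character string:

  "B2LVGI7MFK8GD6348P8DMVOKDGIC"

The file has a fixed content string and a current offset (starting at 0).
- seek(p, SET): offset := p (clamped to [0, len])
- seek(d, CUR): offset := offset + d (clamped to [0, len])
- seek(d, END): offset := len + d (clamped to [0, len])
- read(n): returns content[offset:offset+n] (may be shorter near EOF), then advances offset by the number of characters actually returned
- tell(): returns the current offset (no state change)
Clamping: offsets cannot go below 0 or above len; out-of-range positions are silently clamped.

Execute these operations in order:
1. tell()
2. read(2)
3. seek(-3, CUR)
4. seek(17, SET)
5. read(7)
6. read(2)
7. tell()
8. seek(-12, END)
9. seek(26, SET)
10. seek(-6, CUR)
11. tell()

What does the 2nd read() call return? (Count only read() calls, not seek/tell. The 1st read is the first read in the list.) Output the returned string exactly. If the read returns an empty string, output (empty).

After 1 (tell()): offset=0
After 2 (read(2)): returned 'B2', offset=2
After 3 (seek(-3, CUR)): offset=0
After 4 (seek(17, SET)): offset=17
After 5 (read(7)): returned 'P8DMVOK', offset=24
After 6 (read(2)): returned 'DG', offset=26
After 7 (tell()): offset=26
After 8 (seek(-12, END)): offset=16
After 9 (seek(26, SET)): offset=26
After 10 (seek(-6, CUR)): offset=20
After 11 (tell()): offset=20

Answer: P8DMVOK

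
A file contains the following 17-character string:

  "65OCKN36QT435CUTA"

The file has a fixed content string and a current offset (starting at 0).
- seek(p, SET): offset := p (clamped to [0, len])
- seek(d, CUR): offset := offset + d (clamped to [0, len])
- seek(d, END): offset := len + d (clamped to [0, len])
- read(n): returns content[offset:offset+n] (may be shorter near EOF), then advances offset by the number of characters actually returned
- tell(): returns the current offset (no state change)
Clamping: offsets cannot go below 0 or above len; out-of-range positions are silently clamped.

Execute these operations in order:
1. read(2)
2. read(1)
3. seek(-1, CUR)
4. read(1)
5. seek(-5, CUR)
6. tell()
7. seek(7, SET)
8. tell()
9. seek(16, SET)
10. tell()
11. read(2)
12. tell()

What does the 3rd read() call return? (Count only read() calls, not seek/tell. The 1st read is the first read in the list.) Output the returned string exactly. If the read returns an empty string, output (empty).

After 1 (read(2)): returned '65', offset=2
After 2 (read(1)): returned 'O', offset=3
After 3 (seek(-1, CUR)): offset=2
After 4 (read(1)): returned 'O', offset=3
After 5 (seek(-5, CUR)): offset=0
After 6 (tell()): offset=0
After 7 (seek(7, SET)): offset=7
After 8 (tell()): offset=7
After 9 (seek(16, SET)): offset=16
After 10 (tell()): offset=16
After 11 (read(2)): returned 'A', offset=17
After 12 (tell()): offset=17

Answer: O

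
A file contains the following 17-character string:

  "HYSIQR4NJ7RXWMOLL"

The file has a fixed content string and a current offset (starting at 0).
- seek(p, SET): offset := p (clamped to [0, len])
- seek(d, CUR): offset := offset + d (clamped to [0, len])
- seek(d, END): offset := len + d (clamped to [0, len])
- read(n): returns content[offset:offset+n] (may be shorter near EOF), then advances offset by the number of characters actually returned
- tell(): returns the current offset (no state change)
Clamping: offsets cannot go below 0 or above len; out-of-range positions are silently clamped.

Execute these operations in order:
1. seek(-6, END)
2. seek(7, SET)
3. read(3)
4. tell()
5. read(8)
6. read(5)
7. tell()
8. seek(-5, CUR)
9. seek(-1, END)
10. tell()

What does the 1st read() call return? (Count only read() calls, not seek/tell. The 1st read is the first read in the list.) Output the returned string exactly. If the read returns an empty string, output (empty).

Answer: NJ7

Derivation:
After 1 (seek(-6, END)): offset=11
After 2 (seek(7, SET)): offset=7
After 3 (read(3)): returned 'NJ7', offset=10
After 4 (tell()): offset=10
After 5 (read(8)): returned 'RXWMOLL', offset=17
After 6 (read(5)): returned '', offset=17
After 7 (tell()): offset=17
After 8 (seek(-5, CUR)): offset=12
After 9 (seek(-1, END)): offset=16
After 10 (tell()): offset=16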